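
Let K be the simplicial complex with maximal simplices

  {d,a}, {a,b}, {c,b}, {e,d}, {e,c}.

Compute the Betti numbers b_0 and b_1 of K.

Take the total order a < b < c < d < e on the vertex set. Then K (dimension 1) consists of the simplices:

  0-simplices (5): a, b, c, d, e
  1-simplices (5): ab, ad, bc, ce, de

Hence C_0 ≅ Z^5, C_1 ≅ Z^5.

The boundary map ∂_1: C_1 → C_0 maps an edge to its endpoints' difference, ∂[p,q] = q − p. For instance
  ∂ad = d − a.
As a 5×5 matrix over Z this has rank 4, with invariant factors (1,1,1,1).

Reading off H_k = ker ∂_k / im ∂_{k+1}:

  H_0: rank C_0 − rank ∂_1 = 5 − 4 = 1, and the invariant factors of ∂_1 are all 1, so H_0 ≅ Z.
  H_1: rank ker ∂_1 − rank ∂_2 = (5 − 4) − 0 = 1, and there is no ∂_2, so H_1 ≅ Z.

Hence the Betti numbers are b_0 = 1, b_1 = 1.

b_0 = 1, b_1 = 1.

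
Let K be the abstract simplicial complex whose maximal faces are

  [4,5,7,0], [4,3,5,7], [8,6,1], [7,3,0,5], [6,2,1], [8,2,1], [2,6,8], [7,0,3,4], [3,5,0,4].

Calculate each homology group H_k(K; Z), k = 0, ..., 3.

Fix the vertex order 0 < 1 < 2 < 3 < 4 < 5 < 6 < 7 < 8 and write every simplex with vertices in increasing order. Then dim K = 3 and the simplices of K are:

  0-simplices (9): [0], [1], [2], [3], [4], [5], [6], [7], [8]
  1-simplices (16): [0,3], [0,4], [0,5], [0,7], [1,2], [1,6], [1,8], [2,6], [2,8], [3,4], [3,5], [3,7], [4,5], [4,7], [5,7], [6,8]
  2-simplices (14): [0,3,4], [0,3,5], [0,3,7], [0,4,5], [0,4,7], [0,5,7], [1,2,6], [1,2,8], [1,6,8], [2,6,8], [3,4,5], [3,4,7], [3,5,7], [4,5,7]
  3-simplices (5): [0,3,4,5], [0,3,4,7], [0,3,5,7], [0,4,5,7], [3,4,5,7]

Hence C_0 ≅ Z^9, C_1 ≅ Z^16, C_2 ≅ Z^14, C_3 ≅ Z^5.

Boundary ∂_1: C_1 → C_0 sends each edge [p,q] (with p < q) to q − p. For instance
  ∂[1,2] = [2] − [1].
The 9×16 boundary matrix has rank 7 and Smith normal form diag(1,1,1,1,1,1,1).

Boundary ∂_2: C_2 → C_1 acts by ∂[p,q,r] = [q,r] − [p,r] + [p,q]. For instance
  ∂[0,4,7] = [4,7] − [0,7] + [0,4],
  ∂[0,3,5] = [3,5] − [0,5] + [0,3].
This gives a 16×14 integer matrix of rank 9; reducing to Smith normal form yields diagonal entries (1,1,1,1,1,1,1,1,1).

∂_3: C_3 → C_2 sends each 3-simplex σ to the alternating sum Σ_i (−1)^i (σ with its i-th vertex removed). For instance
  ∂[0,3,5,7] = [3,5,7] − [0,5,7] + [0,3,7] − [0,3,5],
  ∂[0,3,4,5] = [3,4,5] − [0,4,5] + [0,3,5] − [0,3,4].
As a 14×5 matrix over Z this has rank 4, with invariant factors (1,1,1,1).

Reading off H_k = ker ∂_k / im ∂_{k+1}:

  H_0: rank C_0 − rank ∂_1 = 9 − 7 = 2, and the invariant factors of ∂_1 are all 1, so H_0 = Z^2.
  H_1: rank ker ∂_1 − rank ∂_2 = (16 − 7) − 9 = 0, and the invariant factors of ∂_2 are all 1, so H_1 = 0.
  H_2: rank ker ∂_2 − rank ∂_3 = (14 − 9) − 4 = 1, and the invariant factors of ∂_3 are all 1, so H_2 = Z.
  H_3: rank ker ∂_3 − rank ∂_4 = (5 − 4) − 0 = 1, and there is no ∂_4, so H_3 = Z.

H_0 = Z^2,  H_1 = 0,  H_2 = Z,  H_3 = Z.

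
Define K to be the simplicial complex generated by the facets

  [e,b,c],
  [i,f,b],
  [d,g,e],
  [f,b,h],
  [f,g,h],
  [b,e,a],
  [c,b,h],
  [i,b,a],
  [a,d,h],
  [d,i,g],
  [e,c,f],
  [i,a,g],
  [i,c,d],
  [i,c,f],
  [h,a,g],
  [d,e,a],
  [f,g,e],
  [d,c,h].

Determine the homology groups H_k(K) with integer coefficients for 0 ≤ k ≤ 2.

H_0 ≅ Z,  H_1 ≅ Z ⊕ Z/2Z,  H_2 = 0.

We work with the vertex ordering a < b < c < d < e < f < g < h < i. The simplices of K, each written with vertices in increasing order, are:

  0-simplices (9): a, b, c, d, e, f, g, h, i
  1-simplices (27): ab, ad, ae, ag, ah, ai, bc, be, bf, bh, bi, cd, ce, cf, ch, ci, de, dg, dh, di, ef, eg, fg, fh, fi, gh, gi
  2-simplices (18): abe, abi, ade, adh, agh, agi, bce, bch, bfh, bfi, cdh, cdi, cef, cfi, deg, dgi, efg, fgh

Hence C_0 ≅ Z^9, C_1 ≅ Z^27, C_2 ≅ Z^18.

∂_1: C_1 → C_0 maps an edge to its endpoints' difference, ∂[p,q] = q − p.
This gives a 9×27 integer matrix of rank 8; reducing to Smith normal form yields diagonal entries (1,1,1,1,1,1,1,1).

The boundary map ∂_2: C_2 → C_1 sends each 2-simplex [p,q,r] to [q,r] − [p,r] + [p,q]. For instance
  ∂bch = ch − bh + bc,
  ∂deg = eg − dg + de.
As a 27×18 matrix over Z this has rank 18, with invariant factors (1,1,1,1,1,1,1,1,1,1,1,1,1,1,1,1,1,2).

From H_k ≅ ker(∂_k) / im(∂_{k+1}) we obtain:

  H_0: rank C_0 − rank ∂_1 = 9 − 8 = 1, and the invariant factors of ∂_1 are all 1, so H_0 = Z.
  H_1: rank ker ∂_1 − rank ∂_2 = (27 − 8) − 18 = 1, and ∂_2 has invariant factor 2 > 1, so H_1 = Z ⊕ Z/2Z.
  H_2: rank ker ∂_2 − rank ∂_3 = (18 − 18) − 0 = 0, and there is no ∂_3, so H_2 = 0.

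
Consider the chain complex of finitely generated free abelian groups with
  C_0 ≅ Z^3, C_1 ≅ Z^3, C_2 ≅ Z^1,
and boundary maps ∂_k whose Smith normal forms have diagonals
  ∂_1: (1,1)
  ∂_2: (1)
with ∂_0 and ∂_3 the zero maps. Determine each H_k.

H_0 = Z,  H_1 = 0,  H_2 = 0.

H_0: b_0 = 3 − 0 − 2 = 1; torsion from ∂_1 factors > 1: none. So H_0 = Z.
H_1: b_1 = 3 − 2 − 1 = 0; torsion from ∂_2 factors > 1: none. So H_1 = 0.
H_2: b_2 = 1 − 1 − 0 = 0; torsion from ∂_3 factors > 1: none. So H_2 = 0.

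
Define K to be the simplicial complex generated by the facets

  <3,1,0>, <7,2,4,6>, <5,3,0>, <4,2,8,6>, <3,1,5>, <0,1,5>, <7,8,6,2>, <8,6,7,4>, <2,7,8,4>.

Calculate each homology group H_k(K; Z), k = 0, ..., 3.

Take the total order 0 < 1 < 2 < 3 < 4 < 5 < 6 < 7 < 8 on the vertex set. Then K (dimension 3) consists of the simplices:

  0-simplices (9): [0], [1], [2], [3], [4], [5], [6], [7], [8]
  1-simplices (16): [0,1], [0,3], [0,5], [1,3], [1,5], [2,4], [2,6], [2,7], [2,8], [3,5], [4,6], [4,7], [4,8], [6,7], [6,8], [7,8]
  2-simplices (14): [0,1,3], [0,1,5], [0,3,5], [1,3,5], [2,4,6], [2,4,7], [2,4,8], [2,6,7], [2,6,8], [2,7,8], [4,6,7], [4,6,8], [4,7,8], [6,7,8]
  3-simplices (5): [2,4,6,7], [2,4,6,8], [2,4,7,8], [2,6,7,8], [4,6,7,8]

giving chain groups C_0 ≅ Z^9, C_1 ≅ Z^16, C_2 ≅ Z^14, C_3 ≅ Z^5.

Boundary ∂_1: C_1 → C_0 sends each edge [p,q] (with p < q) to q − p.
The resulting 9×16 matrix has rank 7, and its Smith normal form has invariant factors (1,1,1,1,1,1,1).

∂_2: C_2 → C_1 maps a triangle to the signed sum of its edges. For instance
  ∂[0,3,5] = [3,5] − [0,5] + [0,3],
  ∂[2,6,7] = [6,7] − [2,7] + [2,6].
The 16×14 boundary matrix has rank 9 and Smith normal form diag(1,1,1,1,1,1,1,1,1).

Boundary ∂_3: C_3 → C_2 sends each 3-simplex σ to the alternating sum Σ_i (−1)^i (σ with its i-th vertex removed). For instance
  ∂[4,6,7,8] = [6,7,8] − [4,7,8] + [4,6,8] − [4,6,7],
  ∂[2,4,6,8] = [4,6,8] − [2,6,8] + [2,4,8] − [2,4,6].
The 14×5 boundary matrix has rank 4 and Smith normal form diag(1,1,1,1).

From H_k ≅ ker(∂_k) / im(∂_{k+1}) we obtain:

  H_0: rank C_0 − rank ∂_1 = 9 − 7 = 2, and the invariant factors of ∂_1 are all 1, so H_0 = Z^2.
  H_1: rank ker ∂_1 − rank ∂_2 = (16 − 7) − 9 = 0, and the invariant factors of ∂_2 are all 1, so H_1 = 0.
  H_2: rank ker ∂_2 − rank ∂_3 = (14 − 9) − 4 = 1, and the invariant factors of ∂_3 are all 1, so H_2 = Z.
  H_3: rank ker ∂_3 − rank ∂_4 = (5 − 4) − 0 = 1, and there is no ∂_4, so H_3 = Z.

(K is a triangulation of the disjoint union of the 3-sphere S^3 and the 2-sphere S^2.)

H_0 ≅ Z^2,  H_1 = 0,  H_2 ≅ Z,  H_3 ≅ Z.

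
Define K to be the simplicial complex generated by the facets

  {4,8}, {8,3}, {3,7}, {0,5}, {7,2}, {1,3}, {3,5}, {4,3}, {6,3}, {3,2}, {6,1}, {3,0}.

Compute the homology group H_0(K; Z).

We work with the vertex ordering 0 < 1 < 2 < 3 < 4 < 5 < 6 < 7 < 8. The simplices of K, each written with vertices in increasing order, are:

  0-simplices (9): [0], [1], [2], [3], [4], [5], [6], [7], [8]
  1-simplices (12): [0,3], [0,5], [1,3], [1,6], [2,3], [2,7], [3,4], [3,5], [3,6], [3,7], [3,8], [4,8]

so the chain groups are C_0 ≅ Z^9, C_1 ≅ Z^12.

∂_1: C_1 → C_0 sends each edge [p,q] (with p < q) to q − p. For instance
  ∂[3,6] = [6] − [3].
The resulting 9×12 matrix has rank 8, and its Smith normal form has invariant factors (1,1,1,1,1,1,1,1).

Computing H_k = (kernel of ∂_k) / (image of ∂_{k+1}):

  H_0: rank C_0 − rank ∂_1 = 9 − 8 = 1, and the invariant factors of ∂_1 are all 1, so H_0 ≅ Z.

(K is a triangulation of a wedge of 4 circles.)

H_0 = Z.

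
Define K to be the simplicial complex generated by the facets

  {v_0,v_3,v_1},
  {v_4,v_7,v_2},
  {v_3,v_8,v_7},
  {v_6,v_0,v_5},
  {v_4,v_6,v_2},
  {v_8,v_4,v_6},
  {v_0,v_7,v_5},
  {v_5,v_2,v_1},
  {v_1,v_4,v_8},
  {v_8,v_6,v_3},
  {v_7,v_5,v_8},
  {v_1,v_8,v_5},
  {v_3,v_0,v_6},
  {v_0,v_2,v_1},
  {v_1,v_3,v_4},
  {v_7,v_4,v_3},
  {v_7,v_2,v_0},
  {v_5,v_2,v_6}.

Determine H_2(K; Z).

H_2 = 0.

Take the total order v_0 < v_1 < v_2 < v_3 < v_4 < v_5 < v_6 < v_7 < v_8 on the vertex set. Then K (dimension 2) consists of the simplices:

  0-simplices (9): [v_0], [v_1], [v_2], [v_3], [v_4], [v_5], [v_6], [v_7], [v_8]
  1-simplices (27): (27 of them)
  2-simplices (18): (18 of them)

Hence C_0 ≅ Z^9, C_1 ≅ Z^27, C_2 ≅ Z^18.

The boundary map ∂_1: C_1 → C_0 maps an edge to its endpoints' difference, ∂[p,q] = q − p.
This gives a 9×27 integer matrix of rank 8; reducing to Smith normal form yields diagonal entries (1,1,1,1,1,1,1,1).

Boundary ∂_2: C_2 → C_1 acts by ∂[p,q,r] = [q,r] − [p,r] + [p,q]. For instance
  ∂[v_3,v_4,v_7] = [v_4,v_7] − [v_3,v_7] + [v_3,v_4],
  ∂[v_3,v_7,v_8] = [v_7,v_8] − [v_3,v_8] + [v_3,v_7].
This gives a 27×18 integer matrix of rank 18; reducing to Smith normal form yields diagonal entries (1,1,1,1,1,1,1,1,1,1,1,1,1,1,1,1,1,2).

From H_k ≅ ker(∂_k) / im(∂_{k+1}) we obtain:

  H_2: rank ker ∂_2 − rank ∂_3 = (18 − 18) − 0 = 0, and there is no ∂_3, so H_2 = 0.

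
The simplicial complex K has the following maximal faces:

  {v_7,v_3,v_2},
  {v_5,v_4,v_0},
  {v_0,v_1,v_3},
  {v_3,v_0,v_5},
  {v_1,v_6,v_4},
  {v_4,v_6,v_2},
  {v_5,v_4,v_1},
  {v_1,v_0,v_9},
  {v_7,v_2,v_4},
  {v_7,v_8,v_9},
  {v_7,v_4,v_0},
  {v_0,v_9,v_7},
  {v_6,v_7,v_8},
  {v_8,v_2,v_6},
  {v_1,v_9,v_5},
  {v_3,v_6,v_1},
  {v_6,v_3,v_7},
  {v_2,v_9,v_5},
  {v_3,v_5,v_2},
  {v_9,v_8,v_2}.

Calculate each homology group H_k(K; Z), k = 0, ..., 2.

H_0 ≅ Z,  H_1 ≅ Z × Z/2,  H_2 = 0.

Take the total order v_0 < v_1 < v_2 < v_3 < v_4 < v_5 < v_6 < v_7 < v_8 < v_9 on the vertex set. Then K (dimension 2) consists of the simplices:

  0-simplices (10): [v_0], [v_1], [v_2], [v_3], [v_4], [v_5], [v_6], [v_7], [v_8], [v_9]
  1-simplices (30): (30 of them)
  2-simplices (20): (20 of them)

so the chain groups are C_0 ≅ Z^10, C_1 ≅ Z^30, C_2 ≅ Z^20.

Boundary ∂_1: C_1 → C_0 maps an edge to its endpoints' difference, ∂[p,q] = q − p. For instance
  ∂[v_2,v_4] = [v_4] − [v_2].
The resulting 10×30 matrix has rank 9, and its Smith normal form has invariant factors (1,1,1,1,1,1,1,1,1).

∂_2: C_2 → C_1 maps a triangle to the signed sum of its edges. For instance
  ∂[v_2,v_3,v_5] = [v_3,v_5] − [v_2,v_5] + [v_2,v_3],
  ∂[v_0,v_3,v_5] = [v_3,v_5] − [v_0,v_5] + [v_0,v_3].
As a 30×20 matrix over Z this has rank 20, with invariant factors (1,1,1,1,1,1,1,1,1,1,1,1,1,1,1,1,1,1,1,2).

Computing H_k = (kernel of ∂_k) / (image of ∂_{k+1}):

  H_0: rank C_0 − rank ∂_1 = 10 − 9 = 1, and the invariant factors of ∂_1 are all 1, so H_0 = Z.
  H_1: rank ker ∂_1 − rank ∂_2 = (30 − 9) − 20 = 1, and ∂_2 has invariant factor 2 > 1, so H_1 = Z × Z/2.
  H_2: rank ker ∂_2 − rank ∂_3 = (20 − 20) − 0 = 0, and there is no ∂_3, so H_2 = 0.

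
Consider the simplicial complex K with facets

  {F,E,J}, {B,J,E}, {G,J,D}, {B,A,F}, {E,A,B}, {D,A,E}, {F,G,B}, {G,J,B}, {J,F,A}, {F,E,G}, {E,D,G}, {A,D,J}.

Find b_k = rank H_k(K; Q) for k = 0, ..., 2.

b_0 = 1, b_1 = 0, b_2 = 0.

Order the vertices as A < B < D < E < F < G < J. Listing each simplex with vertices in this order, K has dimension 2 with simplices:

  0-simplices (7): A, B, D, E, F, G, J
  1-simplices (18): AB, AD, AE, AF, AJ, BE, BF, BG, BJ, DE, DG, DJ, EF, EG, EJ, FG, FJ, GJ
  2-simplices (12): ABE, ABF, ADE, ADJ, AFJ, BEJ, BFG, BGJ, DEG, DGJ, EFG, EFJ

so the chain groups are C_0 ≅ Z^7, C_1 ≅ Z^18, C_2 ≅ Z^12.

The boundary map ∂_1: C_1 → C_0 is given by ∂[p,q] = [q] − [p]. For instance
  ∂EJ = J − E.
The resulting 7×18 matrix has rank 6, and its Smith normal form has invariant factors (1,1,1,1,1,1).

Boundary ∂_2: C_2 → C_1 sends each 2-simplex [p,q,r] to [q,r] − [p,r] + [p,q]. For instance
  ∂ADE = DE − AE + AD,
  ∂BGJ = GJ − BJ + BG.
The 18×12 boundary matrix has rank 12 and Smith normal form diag(1,1,1,1,1,1,1,1,1,1,1,2).

Reading off H_k = ker ∂_k / im ∂_{k+1}:

  H_0: rank C_0 − rank ∂_1 = 7 − 6 = 1, and the invariant factors of ∂_1 are all 1, so H_0 = Z.
  H_1: rank ker ∂_1 − rank ∂_2 = (18 − 6) − 12 = 0, and ∂_2 has invariant factor 2 > 1, so H_1 = Z_2.
  H_2: rank ker ∂_2 − rank ∂_3 = (12 − 12) − 0 = 0, and there is no ∂_3, so H_2 = 0.

Hence the Betti numbers are b_0 = 1, b_1 = 0, b_2 = 0.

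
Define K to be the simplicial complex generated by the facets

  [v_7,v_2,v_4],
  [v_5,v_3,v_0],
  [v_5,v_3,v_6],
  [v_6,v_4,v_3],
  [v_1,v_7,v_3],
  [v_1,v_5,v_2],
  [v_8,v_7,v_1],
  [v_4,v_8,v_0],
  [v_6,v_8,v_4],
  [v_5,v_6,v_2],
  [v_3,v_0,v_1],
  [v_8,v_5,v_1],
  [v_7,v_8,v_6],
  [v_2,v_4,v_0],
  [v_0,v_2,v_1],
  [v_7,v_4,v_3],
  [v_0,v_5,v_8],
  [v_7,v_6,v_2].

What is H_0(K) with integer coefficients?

H_0 = Z.

Take the total order v_0 < v_1 < v_2 < v_3 < v_4 < v_5 < v_6 < v_7 < v_8 on the vertex set. Then K (dimension 2) consists of the simplices:

  0-simplices (9): [v_0], [v_1], [v_2], [v_3], [v_4], [v_5], [v_6], [v_7], [v_8]
  1-simplices (27): (27 of them)
  2-simplices (18): (18 of them)

Hence C_0 ≅ Z^9, C_1 ≅ Z^27, C_2 ≅ Z^18.

The boundary map ∂_1: C_1 → C_0 is given by ∂[p,q] = [q] − [p].
The 9×27 boundary matrix has rank 8 and Smith normal form diag(1,1,1,1,1,1,1,1).

Boundary ∂_2: C_2 → C_1 sends each 2-simplex [p,q,r] to [q,r] − [p,r] + [p,q]. For instance
  ∂[v_0,v_2,v_4] = [v_2,v_4] − [v_0,v_4] + [v_0,v_2],
  ∂[v_1,v_2,v_5] = [v_2,v_5] − [v_1,v_5] + [v_1,v_2].
The 27×18 boundary matrix has rank 18 and Smith normal form diag(1,1,1,1,1,1,1,1,1,1,1,1,1,1,1,1,1,2).

Computing H_k = (kernel of ∂_k) / (image of ∂_{k+1}):

  H_0: rank C_0 − rank ∂_1 = 9 − 8 = 1, and the invariant factors of ∂_1 are all 1, so H_0 ≅ Z.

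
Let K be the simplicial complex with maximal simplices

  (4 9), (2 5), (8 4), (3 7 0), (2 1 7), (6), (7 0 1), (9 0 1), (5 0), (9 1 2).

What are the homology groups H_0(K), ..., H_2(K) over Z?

H_0 ≅ Z^2,  H_1 ≅ Z,  H_2 = 0.

Fix the vertex order 0 < 1 < 2 < 3 < 4 < 5 < 6 < 7 < 8 < 9 and write every simplex with vertices in increasing order. Then dim K = 2 and the simplices of K are:

  0-simplices (10): [0], [1], [2], [3], [4], [5], [6], [7], [8], [9]
  1-simplices (14): [0,1], [0,3], [0,5], [0,7], [0,9], [1,2], [1,7], [1,9], [2,5], [2,7], [2,9], [3,7], [4,8], [4,9]
  2-simplices (5): [0,1,7], [0,1,9], [0,3,7], [1,2,7], [1,2,9]

Hence C_0 ≅ Z^10, C_1 ≅ Z^14, C_2 ≅ Z^5.

The boundary map ∂_1: C_1 → C_0 is given by ∂[p,q] = [q] − [p]. For instance
  ∂[1,2] = [2] − [1].
The resulting 10×14 matrix has rank 8, and its Smith normal form has invariant factors (1,1,1,1,1,1,1,1).

The boundary map ∂_2: C_2 → C_1 maps a triangle to the signed sum of its edges. For instance
  ∂[1,2,9] = [2,9] − [1,9] + [1,2],
  ∂[0,3,7] = [3,7] − [0,7] + [0,3].
This gives a 14×5 integer matrix of rank 5; reducing to Smith normal form yields diagonal entries (1,1,1,1,1).

From H_k ≅ ker(∂_k) / im(∂_{k+1}) we obtain:

  H_0: rank C_0 − rank ∂_1 = 10 − 8 = 2, and the invariant factors of ∂_1 are all 1, so H_0 ≅ Z^2.
  H_1: rank ker ∂_1 − rank ∂_2 = (14 − 8) − 5 = 1, and the invariant factors of ∂_2 are all 1, so H_1 ≅ Z.
  H_2: rank ker ∂_2 − rank ∂_3 = (5 − 5) − 0 = 0, and there is no ∂_3, so H_2 ≅ 0.

As a check, the Euler characteristic is 10 − 14 + 5 = 1, which agrees with 2 − 1 + 0 = 1.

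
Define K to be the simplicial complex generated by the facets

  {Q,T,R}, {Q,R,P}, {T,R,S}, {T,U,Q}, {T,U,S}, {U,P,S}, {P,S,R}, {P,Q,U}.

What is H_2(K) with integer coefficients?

H_2 = Z.

Order the vertices as P < Q < R < S < T < U. Listing each simplex with vertices in this order, K has dimension 2 with simplices:

  0-simplices (6): P, Q, R, S, T, U
  1-simplices (12): PQ, PR, PS, PU, QR, QT, QU, RS, RT, ST, SU, TU
  2-simplices (8): PQR, PQU, PRS, PSU, QRT, QTU, RST, STU

Hence C_0 ≅ Z^6, C_1 ≅ Z^12, C_2 ≅ Z^8.

Boundary ∂_1: C_1 → C_0 maps an edge to its endpoints' difference, ∂[p,q] = q − p.
The resulting 6×12 matrix has rank 5, and its Smith normal form has invariant factors (1,1,1,1,1).

The boundary map ∂_2: C_2 → C_1 sends each 2-simplex [p,q,r] to [q,r] − [p,r] + [p,q]. For instance
  ∂RST = ST − RT + RS,
  ∂QTU = TU − QU + QT.
The resulting 12×8 matrix has rank 7, and its Smith normal form has invariant factors (1,1,1,1,1,1,1).

From H_k ≅ ker(∂_k) / im(∂_{k+1}) we obtain:

  H_2: rank ker ∂_2 − rank ∂_3 = (8 − 7) − 0 = 1, and there is no ∂_3, so H_2 ≅ Z.

(K is a triangulation of the 2-sphere S^2.)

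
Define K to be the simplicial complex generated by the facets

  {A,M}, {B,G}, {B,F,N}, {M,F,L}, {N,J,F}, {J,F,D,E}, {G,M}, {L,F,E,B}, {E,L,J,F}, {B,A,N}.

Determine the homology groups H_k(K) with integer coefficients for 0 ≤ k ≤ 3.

K has 10 vertices, 22 edges, 14 triangles, 3 3-simplices.
rank ∂_0 = 0, rank ∂_1 = 9 ⇒ b_0 = 10 − 0 − 9 = 1; all invariant factors of ∂_1 are 1 so no torsion. So H_0 ≅ Z.
rank ∂_1 = 9, rank ∂_2 = 11 ⇒ b_1 = 22 − 9 − 11 = 2; all invariant factors of ∂_2 are 1 so no torsion. So H_1 ≅ Z^2.
rank ∂_2 = 11, rank ∂_3 = 3 ⇒ b_2 = 14 − 11 − 3 = 0; all invariant factors of ∂_3 are 1 so no torsion. So H_2 ≅ 0.
rank ∂_3 = 3, rank ∂_4 = 0 ⇒ b_3 = 3 − 3 − 0 = 0. So H_3 ≅ 0.

H_0 = Z,  H_1 = Z^2,  H_2 = 0,  H_3 = 0.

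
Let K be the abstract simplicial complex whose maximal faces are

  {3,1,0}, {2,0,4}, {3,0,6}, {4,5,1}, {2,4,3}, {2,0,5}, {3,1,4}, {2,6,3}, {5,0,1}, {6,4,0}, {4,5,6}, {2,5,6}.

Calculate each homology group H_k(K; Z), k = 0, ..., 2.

Fix the vertex order 0 < 1 < 2 < 3 < 4 < 5 < 6 and write every simplex with vertices in increasing order. Then dim K = 2 and the simplices of K are:

  0-simplices (7): [0], [1], [2], [3], [4], [5], [6]
  1-simplices (18): [0,1], [0,2], [0,3], [0,4], [0,5], [0,6], [1,3], [1,4], [1,5], [2,3], [2,4], [2,5], [2,6], [3,4], [3,6], [4,5], [4,6], [5,6]
  2-simplices (12): [0,1,3], [0,1,5], [0,2,4], [0,2,5], [0,3,6], [0,4,6], [1,3,4], [1,4,5], [2,3,4], [2,3,6], [2,5,6], [4,5,6]

giving chain groups C_0 ≅ Z^7, C_1 ≅ Z^18, C_2 ≅ Z^12.

∂_1: C_1 → C_0 sends each edge [p,q] (with p < q) to q − p.
As a 7×18 matrix over Z this has rank 6, with invariant factors (1,1,1,1,1,1).

The boundary map ∂_2: C_2 → C_1 maps a triangle to the signed sum of its edges. For instance
  ∂[0,4,6] = [4,6] − [0,6] + [0,4],
  ∂[0,1,5] = [1,5] − [0,5] + [0,1].
As a 18×12 matrix over Z this has rank 12, with invariant factors (1,1,1,1,1,1,1,1,1,1,1,2).

Reading off H_k = ker ∂_k / im ∂_{k+1}:

  H_0: rank C_0 − rank ∂_1 = 7 − 6 = 1, and the invariant factors of ∂_1 are all 1, so H_0 ≅ Z.
  H_1: rank ker ∂_1 − rank ∂_2 = (18 − 6) − 12 = 0, and ∂_2 has invariant factor 2 > 1, so H_1 ≅ Z/2.
  H_2: rank ker ∂_2 − rank ∂_3 = (12 − 12) − 0 = 0, and there is no ∂_3, so H_2 ≅ 0.

As a check, the Euler characteristic is 7 − 18 + 12 = 1, which agrees with 1 − 0 + 0 = 1.

H_0 = Z,  H_1 = Z/2,  H_2 = 0.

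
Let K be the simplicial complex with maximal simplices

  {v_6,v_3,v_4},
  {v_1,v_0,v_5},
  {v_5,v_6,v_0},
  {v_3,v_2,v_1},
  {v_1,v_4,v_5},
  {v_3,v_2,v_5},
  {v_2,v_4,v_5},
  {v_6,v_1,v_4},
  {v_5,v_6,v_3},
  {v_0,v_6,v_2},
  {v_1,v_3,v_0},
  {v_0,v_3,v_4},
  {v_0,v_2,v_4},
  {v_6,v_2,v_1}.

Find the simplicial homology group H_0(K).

H_0 = Z.

Take the total order v_0 < v_1 < v_2 < v_3 < v_4 < v_5 < v_6 on the vertex set. Then K (dimension 2) consists of the simplices:

  0-simplices (7): [v_0], [v_1], [v_2], [v_3], [v_4], [v_5], [v_6]
  1-simplices (21): (21 of them)
  2-simplices (14): (14 of them)

giving chain groups C_0 ≅ Z^7, C_1 ≅ Z^21, C_2 ≅ Z^14.

The boundary map ∂_1: C_1 → C_0 sends each edge [p,q] (with p < q) to q − p.
As a 7×21 matrix over Z this has rank 6, with invariant factors (1,1,1,1,1,1).

Boundary ∂_2: C_2 → C_1 maps a triangle to the signed sum of its edges. For instance
  ∂[v_0,v_5,v_6] = [v_5,v_6] − [v_0,v_6] + [v_0,v_5],
  ∂[v_0,v_2,v_4] = [v_2,v_4] − [v_0,v_4] + [v_0,v_2].
The resulting 21×14 matrix has rank 13, and its Smith normal form has invariant factors (1,1,1,1,1,1,1,1,1,1,1,1,1).

Computing H_k = (kernel of ∂_k) / (image of ∂_{k+1}):

  H_0: rank C_0 − rank ∂_1 = 7 − 6 = 1, and the invariant factors of ∂_1 are all 1, so H_0 = Z.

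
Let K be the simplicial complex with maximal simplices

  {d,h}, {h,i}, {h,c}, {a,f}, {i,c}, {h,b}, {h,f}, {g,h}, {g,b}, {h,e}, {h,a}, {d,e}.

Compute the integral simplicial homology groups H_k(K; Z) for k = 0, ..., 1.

We work with the vertex ordering a < b < c < d < e < f < g < h < i. The simplices of K, each written with vertices in increasing order, are:

  0-simplices (9): a, b, c, d, e, f, g, h, i
  1-simplices (12): af, ah, bg, bh, ch, ci, de, dh, eh, fh, gh, hi

so the chain groups are C_0 ≅ Z^9, C_1 ≅ Z^12.

∂_1: C_1 → C_0 maps an edge to its endpoints' difference, ∂[p,q] = q − p. For instance
  ∂gh = h − g.
The resulting 9×12 matrix has rank 8, and its Smith normal form has invariant factors (1,1,1,1,1,1,1,1).

From H_k ≅ ker(∂_k) / im(∂_{k+1}) we obtain:

  H_0: rank C_0 − rank ∂_1 = 9 − 8 = 1, and the invariant factors of ∂_1 are all 1, so H_0 = Z.
  H_1: rank ker ∂_1 − rank ∂_2 = (12 − 8) − 0 = 4, and there is no ∂_2, so H_1 = Z^4.

As a check, the Euler characteristic is 9 − 12 = -3, which agrees with 1 − 4 = -3.
(K is a triangulation of a wedge of 4 circles.)

H_0 = Z,  H_1 = Z^4.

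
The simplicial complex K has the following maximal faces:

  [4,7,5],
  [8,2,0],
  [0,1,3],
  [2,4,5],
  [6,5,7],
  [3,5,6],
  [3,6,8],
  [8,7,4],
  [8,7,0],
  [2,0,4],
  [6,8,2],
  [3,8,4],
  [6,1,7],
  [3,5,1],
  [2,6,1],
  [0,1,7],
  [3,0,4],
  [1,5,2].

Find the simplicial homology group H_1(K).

H_1 = Z ⊕ Z/2.

Order the vertices as 0 < 1 < 2 < 3 < 4 < 5 < 6 < 7 < 8. Listing each simplex with vertices in this order, K has dimension 2 with simplices:

  0-simplices (9): [0], [1], [2], [3], [4], [5], [6], [7], [8]
  1-simplices (27): (27 of them)
  2-simplices (18): [0,1,3], [0,1,7], [0,2,4], [0,2,8], [0,3,4], [0,7,8], [1,2,5], [1,2,6], [1,3,5], [1,6,7], [2,4,5], [2,6,8], [3,4,8], [3,5,6], [3,6,8], [4,5,7], [4,7,8], [5,6,7]

giving chain groups C_0 ≅ Z^9, C_1 ≅ Z^27, C_2 ≅ Z^18.

Boundary ∂_1: C_1 → C_0 is given by ∂[p,q] = [q] − [p]. For instance
  ∂[7,8] = [8] − [7].
This gives a 9×27 integer matrix of rank 8; reducing to Smith normal form yields diagonal entries (1,1,1,1,1,1,1,1).

The boundary map ∂_2: C_2 → C_1 maps a triangle to the signed sum of its edges. For instance
  ∂[5,6,7] = [6,7] − [5,7] + [5,6],
  ∂[4,5,7] = [5,7] − [4,7] + [4,5].
This gives a 27×18 integer matrix of rank 18; reducing to Smith normal form yields diagonal entries (1,1,1,1,1,1,1,1,1,1,1,1,1,1,1,1,1,2).

Now H_k = ker ∂_k / im ∂_{k+1}, so:

  H_1: rank ker ∂_1 − rank ∂_2 = (27 − 8) − 18 = 1, and ∂_2 has invariant factor 2 > 1, so H_1 = Z ⊕ Z/2.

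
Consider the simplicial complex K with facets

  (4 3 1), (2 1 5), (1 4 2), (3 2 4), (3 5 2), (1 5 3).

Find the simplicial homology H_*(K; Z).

H_0 ≅ Z,  H_1 = 0,  H_2 ≅ Z.

K has 5 vertices, 9 edges, 6 triangles.
rank ∂_0 = 0, rank ∂_1 = 4 ⇒ b_0 = 5 − 0 − 4 = 1; all invariant factors of ∂_1 are 1 so no torsion. So H_0 = Z.
rank ∂_1 = 4, rank ∂_2 = 5 ⇒ b_1 = 9 − 4 − 5 = 0; all invariant factors of ∂_2 are 1 so no torsion. So H_1 = 0.
rank ∂_2 = 5, rank ∂_3 = 0 ⇒ b_2 = 6 − 5 − 0 = 1. So H_2 = Z.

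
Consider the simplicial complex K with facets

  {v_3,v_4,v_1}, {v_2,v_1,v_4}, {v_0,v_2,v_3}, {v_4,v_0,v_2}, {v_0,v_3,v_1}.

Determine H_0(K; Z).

H_0 = Z.

K has 5 vertices, 10 edges, 5 triangles.
rank ∂_0 = 0, rank ∂_1 = 4 ⇒ b_0 = 5 − 0 − 4 = 1; all invariant factors of ∂_1 are 1 so no torsion. So H_0 = Z.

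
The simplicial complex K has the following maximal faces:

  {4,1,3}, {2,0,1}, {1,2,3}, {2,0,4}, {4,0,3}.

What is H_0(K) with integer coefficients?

We work with the vertex ordering 0 < 1 < 2 < 3 < 4. The simplices of K, each written with vertices in increasing order, are:

  0-simplices (5): [0], [1], [2], [3], [4]
  1-simplices (10): [0,1], [0,2], [0,3], [0,4], [1,2], [1,3], [1,4], [2,3], [2,4], [3,4]
  2-simplices (5): [0,1,2], [0,2,4], [0,3,4], [1,2,3], [1,3,4]

Hence C_0 ≅ Z^5, C_1 ≅ Z^10, C_2 ≅ Z^5.

The boundary map ∂_1: C_1 → C_0 is given by ∂[p,q] = [q] − [p]. For instance
  ∂[0,4] = [4] − [0].
As a 5×10 matrix over Z this has rank 4, with invariant factors (1,1,1,1).

Boundary ∂_2: C_2 → C_1 maps a triangle to the signed sum of its edges. For instance
  ∂[1,3,4] = [3,4] − [1,4] + [1,3],
  ∂[1,2,3] = [2,3] − [1,3] + [1,2].
The 10×5 boundary matrix has rank 5 and Smith normal form diag(1,1,1,1,1).

From H_k ≅ ker(∂_k) / im(∂_{k+1}) we obtain:

  H_0: rank C_0 − rank ∂_1 = 5 − 4 = 1, and the invariant factors of ∂_1 are all 1, so H_0 = Z.

(K is a triangulation of the Möbius band.)

H_0 = Z.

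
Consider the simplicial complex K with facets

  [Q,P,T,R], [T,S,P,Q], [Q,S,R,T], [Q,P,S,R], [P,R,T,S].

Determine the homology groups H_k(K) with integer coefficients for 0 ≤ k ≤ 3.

We work with the vertex ordering P < Q < R < S < T. The simplices of K, each written with vertices in increasing order, are:

  0-simplices (5): P, Q, R, S, T
  1-simplices (10): PQ, PR, PS, PT, QR, QS, QT, RS, RT, ST
  2-simplices (10): PQR, PQS, PQT, PRS, PRT, PST, QRS, QRT, QST, RST
  3-simplices (5): PQRS, PQRT, PQST, PRST, QRST

so the chain groups are C_0 ≅ Z^5, C_1 ≅ Z^10, C_2 ≅ Z^10, C_3 ≅ Z^5.

∂_1: C_1 → C_0 is given by ∂[p,q] = [q] − [p]. For instance
  ∂QS = S − Q.
The resulting 5×10 matrix has rank 4, and its Smith normal form has invariant factors (1,1,1,1).

Boundary ∂_2: C_2 → C_1 acts by ∂[p,q,r] = [q,r] − [p,r] + [p,q]. For instance
  ∂PST = ST − PT + PS,
  ∂PQT = QT − PT + PQ.
The 10×10 boundary matrix has rank 6 and Smith normal form diag(1,1,1,1,1,1).

The boundary map ∂_3: C_3 → C_2 sends each 3-simplex σ to the alternating sum Σ_i (−1)^i (σ with its i-th vertex removed). For instance
  ∂PRST = RST − PST + PRT − PRS,
  ∂PQRT = QRT − PRT + PQT − PQR.
The 10×5 boundary matrix has rank 4 and Smith normal form diag(1,1,1,1).

From H_k ≅ ker(∂_k) / im(∂_{k+1}) we obtain:

  H_0: rank C_0 − rank ∂_1 = 5 − 4 = 1, and the invariant factors of ∂_1 are all 1, so H_0 = Z.
  H_1: rank ker ∂_1 − rank ∂_2 = (10 − 4) − 6 = 0, and the invariant factors of ∂_2 are all 1, so H_1 = 0.
  H_2: rank ker ∂_2 − rank ∂_3 = (10 − 6) − 4 = 0, and the invariant factors of ∂_3 are all 1, so H_2 = 0.
  H_3: rank ker ∂_3 − rank ∂_4 = (5 − 4) − 0 = 1, and there is no ∂_4, so H_3 = Z.

As a check, the Euler characteristic is 5 − 10 + 10 − 5 = 0, which agrees with 1 − 0 + 0 − 1 = 0.

H_0 ≅ Z,  H_1 = 0,  H_2 = 0,  H_3 ≅ Z.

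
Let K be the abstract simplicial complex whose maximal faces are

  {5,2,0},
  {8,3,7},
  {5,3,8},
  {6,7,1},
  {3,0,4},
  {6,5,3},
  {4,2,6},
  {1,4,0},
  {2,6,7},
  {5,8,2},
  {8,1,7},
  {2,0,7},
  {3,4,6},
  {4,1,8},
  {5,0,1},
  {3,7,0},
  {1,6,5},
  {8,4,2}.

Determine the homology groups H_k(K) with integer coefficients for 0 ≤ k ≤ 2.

H_0 = Z,  H_1 = Z^2,  H_2 = Z.

K has 9 vertices, 27 edges, 18 triangles.
rank ∂_0 = 0, rank ∂_1 = 8 ⇒ b_0 = 9 − 0 − 8 = 1; all invariant factors of ∂_1 are 1 so no torsion. So H_0 ≅ Z.
rank ∂_1 = 8, rank ∂_2 = 17 ⇒ b_1 = 27 − 8 − 17 = 2; all invariant factors of ∂_2 are 1 so no torsion. So H_1 ≅ Z^2.
rank ∂_2 = 17, rank ∂_3 = 0 ⇒ b_2 = 18 − 17 − 0 = 1. So H_2 ≅ Z.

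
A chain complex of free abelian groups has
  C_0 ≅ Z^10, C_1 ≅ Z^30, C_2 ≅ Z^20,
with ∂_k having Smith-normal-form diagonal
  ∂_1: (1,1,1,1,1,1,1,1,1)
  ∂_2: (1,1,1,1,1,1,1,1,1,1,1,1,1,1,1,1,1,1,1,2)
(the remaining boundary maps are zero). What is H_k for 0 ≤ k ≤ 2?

H_0 ≅ Z,  H_1 ≅ Z ⊕ Z/2Z,  H_2 = 0.

H_0: b_0 = 10 − 0 − 9 = 1; torsion from ∂_1 factors > 1: none. So H_0 ≅ Z.
H_1: b_1 = 30 − 9 − 20 = 1; torsion from ∂_2 factors > 1: [2]. So H_1 ≅ Z ⊕ Z/2Z.
H_2: b_2 = 20 − 20 − 0 = 0; torsion from ∂_3 factors > 1: none. So H_2 ≅ 0.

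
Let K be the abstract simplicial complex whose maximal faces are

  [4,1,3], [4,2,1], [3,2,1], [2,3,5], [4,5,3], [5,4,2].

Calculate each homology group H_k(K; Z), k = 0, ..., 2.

Order the vertices as 1 < 2 < 3 < 4 < 5. Listing each simplex with vertices in this order, K has dimension 2 with simplices:

  0-simplices (5): [1], [2], [3], [4], [5]
  1-simplices (9): [1,2], [1,3], [1,4], [2,3], [2,4], [2,5], [3,4], [3,5], [4,5]
  2-simplices (6): [1,2,3], [1,2,4], [1,3,4], [2,3,5], [2,4,5], [3,4,5]

giving chain groups C_0 ≅ Z^5, C_1 ≅ Z^9, C_2 ≅ Z^6.

∂_1: C_1 → C_0 sends each edge [p,q] (with p < q) to q − p. For instance
  ∂[4,5] = [5] − [4].
This gives a 5×9 integer matrix of rank 4; reducing to Smith normal form yields diagonal entries (1,1,1,1).

Boundary ∂_2: C_2 → C_1 acts by ∂[p,q,r] = [q,r] − [p,r] + [p,q]. For instance
  ∂[2,4,5] = [4,5] − [2,5] + [2,4],
  ∂[1,3,4] = [3,4] − [1,4] + [1,3].
This gives a 9×6 integer matrix of rank 5; reducing to Smith normal form yields diagonal entries (1,1,1,1,1).

Now H_k = ker ∂_k / im ∂_{k+1}, so:

  H_0: rank C_0 − rank ∂_1 = 5 − 4 = 1, and the invariant factors of ∂_1 are all 1, so H_0 ≅ Z.
  H_1: rank ker ∂_1 − rank ∂_2 = (9 − 4) − 5 = 0, and the invariant factors of ∂_2 are all 1, so H_1 ≅ 0.
  H_2: rank ker ∂_2 − rank ∂_3 = (6 − 5) − 0 = 1, and there is no ∂_3, so H_2 ≅ Z.

(K is a triangulation of the 2-sphere S^2.)

H_0 = Z,  H_1 = 0,  H_2 = Z.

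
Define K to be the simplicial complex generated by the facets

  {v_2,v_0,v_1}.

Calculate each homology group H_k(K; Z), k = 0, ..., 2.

We work with the vertex ordering v_0 < v_1 < v_2. The simplices of K, each written with vertices in increasing order, are:

  0-simplices (3): [v_0], [v_1], [v_2]
  1-simplices (3): [v_0,v_1], [v_0,v_2], [v_1,v_2]
  2-simplices (1): [v_0,v_1,v_2]

giving chain groups C_0 ≅ Z^3, C_1 ≅ Z^3, C_2 ≅ Z^1.

∂_1: C_1 → C_0 sends each edge [p,q] (with p < q) to q − p. For instance
  ∂[v_0,v_2] = [v_2] − [v_0].
This gives a 3×3 integer matrix of rank 2; reducing to Smith normal form yields diagonal entries (1,1).

Boundary ∂_2: C_2 → C_1 sends each 2-simplex [p,q,r] to [q,r] − [p,r] + [p,q]. For instance
  ∂[v_0,v_1,v_2] = [v_1,v_2] − [v_0,v_2] + [v_0,v_1].
As a 3×1 matrix over Z this has rank 1, with invariant factors (1).

Computing H_k = (kernel of ∂_k) / (image of ∂_{k+1}):

  H_0: rank C_0 − rank ∂_1 = 3 − 2 = 1, and the invariant factors of ∂_1 are all 1, so H_0 = Z.
  H_1: rank ker ∂_1 − rank ∂_2 = (3 − 2) − 1 = 0, and the invariant factors of ∂_2 are all 1, so H_1 = 0.
  H_2: rank ker ∂_2 − rank ∂_3 = (1 − 1) − 0 = 0, and there is no ∂_3, so H_2 = 0.

As a check, the Euler characteristic is 3 − 3 + 1 = 1, which agrees with 1 − 0 + 0 = 1.

H_0 = Z,  H_1 = 0,  H_2 = 0.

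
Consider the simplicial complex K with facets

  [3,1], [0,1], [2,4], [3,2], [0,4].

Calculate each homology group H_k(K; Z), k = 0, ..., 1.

K has 5 vertices, 5 edges.
rank ∂_0 = 0, rank ∂_1 = 4 ⇒ b_0 = 5 − 0 − 4 = 1; all invariant factors of ∂_1 are 1 so no torsion. So H_0 = Z.
rank ∂_1 = 4, rank ∂_2 = 0 ⇒ b_1 = 5 − 4 − 0 = 1. So H_1 = Z.

H_0 ≅ Z,  H_1 ≅ Z.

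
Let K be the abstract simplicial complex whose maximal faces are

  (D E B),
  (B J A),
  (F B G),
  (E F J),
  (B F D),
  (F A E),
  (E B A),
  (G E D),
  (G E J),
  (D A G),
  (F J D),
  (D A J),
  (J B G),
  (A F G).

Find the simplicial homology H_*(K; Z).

H_0 = Z,  H_1 = Z^2,  H_2 = Z.

Take the total order A < B < D < E < F < G < J on the vertex set. Then K (dimension 2) consists of the simplices:

  0-simplices (7): A, B, D, E, F, G, J
  1-simplices (21): AB, AD, AE, AF, AG, AJ, BD, BE, BF, BG, BJ, DE, DF, DG, DJ, EF, EG, EJ, FG, FJ, GJ
  2-simplices (14): ABE, ABJ, ADG, ADJ, AEF, AFG, BDE, BDF, BFG, BGJ, DEG, DFJ, EFJ, EGJ

so the chain groups are C_0 ≅ Z^7, C_1 ≅ Z^21, C_2 ≅ Z^14.

∂_1: C_1 → C_0 is given by ∂[p,q] = [q] − [p]. For instance
  ∂DE = E − D.
The resulting 7×21 matrix has rank 6, and its Smith normal form has invariant factors (1,1,1,1,1,1).

Boundary ∂_2: C_2 → C_1 acts by ∂[p,q,r] = [q,r] − [p,r] + [p,q]. For instance
  ∂BFG = FG − BG + BF,
  ∂ABJ = BJ − AJ + AB.
The 21×14 boundary matrix has rank 13 and Smith normal form diag(1,1,1,1,1,1,1,1,1,1,1,1,1).

Now H_k = ker ∂_k / im ∂_{k+1}, so:

  H_0: rank C_0 − rank ∂_1 = 7 − 6 = 1, and the invariant factors of ∂_1 are all 1, so H_0 = Z.
  H_1: rank ker ∂_1 − rank ∂_2 = (21 − 6) − 13 = 2, and the invariant factors of ∂_2 are all 1, so H_1 = Z^2.
  H_2: rank ker ∂_2 − rank ∂_3 = (14 − 13) − 0 = 1, and there is no ∂_3, so H_2 = Z.

As a check, the Euler characteristic is 7 − 21 + 14 = 0, which agrees with 1 − 2 + 1 = 0.
(K is a triangulation of the torus T^2.)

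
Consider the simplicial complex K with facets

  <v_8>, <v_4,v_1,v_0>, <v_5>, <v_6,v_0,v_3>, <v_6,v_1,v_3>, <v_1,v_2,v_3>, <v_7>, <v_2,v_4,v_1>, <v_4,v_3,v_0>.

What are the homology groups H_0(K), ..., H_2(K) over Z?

Fix the vertex order v_0 < v_1 < v_2 < v_3 < v_4 < v_5 < v_6 < v_7 < v_8 and write every simplex with vertices in increasing order. Then dim K = 2 and the simplices of K are:

  0-simplices (9): [v_0], [v_1], [v_2], [v_3], [v_4], [v_5], [v_6], [v_7], [v_8]
  1-simplices (12): [v_0,v_1], [v_0,v_3], [v_0,v_4], [v_0,v_6], [v_1,v_2], [v_1,v_3], [v_1,v_4], [v_1,v_6], [v_2,v_3], [v_2,v_4], [v_3,v_4], [v_3,v_6]
  2-simplices (6): [v_0,v_1,v_4], [v_0,v_3,v_4], [v_0,v_3,v_6], [v_1,v_2,v_3], [v_1,v_2,v_4], [v_1,v_3,v_6]

so the chain groups are C_0 ≅ Z^9, C_1 ≅ Z^12, C_2 ≅ Z^6.

Boundary ∂_1: C_1 → C_0 maps an edge to its endpoints' difference, ∂[p,q] = q − p. For instance
  ∂[v_1,v_3] = [v_3] − [v_1].
As a 9×12 matrix over Z this has rank 5, with invariant factors (1,1,1,1,1).

The boundary map ∂_2: C_2 → C_1 acts by ∂[p,q,r] = [q,r] − [p,r] + [p,q]. For instance
  ∂[v_1,v_2,v_4] = [v_2,v_4] − [v_1,v_4] + [v_1,v_2],
  ∂[v_0,v_3,v_6] = [v_3,v_6] − [v_0,v_6] + [v_0,v_3].
This gives a 12×6 integer matrix of rank 6; reducing to Smith normal form yields diagonal entries (1,1,1,1,1,1).

Computing H_k = (kernel of ∂_k) / (image of ∂_{k+1}):

  H_0: rank C_0 − rank ∂_1 = 9 − 5 = 4, and the invariant factors of ∂_1 are all 1, so H_0 ≅ Z^4.
  H_1: rank ker ∂_1 − rank ∂_2 = (12 − 5) − 6 = 1, and the invariant factors of ∂_2 are all 1, so H_1 ≅ Z.
  H_2: rank ker ∂_2 − rank ∂_3 = (6 − 6) − 0 = 0, and there is no ∂_3, so H_2 ≅ 0.

H_0 = Z^4,  H_1 = Z,  H_2 = 0.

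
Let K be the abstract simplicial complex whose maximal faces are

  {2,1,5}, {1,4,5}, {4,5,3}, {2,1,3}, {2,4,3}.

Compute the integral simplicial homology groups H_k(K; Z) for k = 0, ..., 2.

H_0 = Z,  H_1 = Z,  H_2 = 0.

K has 5 vertices, 10 edges, 5 triangles.
rank ∂_0 = 0, rank ∂_1 = 4 ⇒ b_0 = 5 − 0 − 4 = 1; all invariant factors of ∂_1 are 1 so no torsion. So H_0 ≅ Z.
rank ∂_1 = 4, rank ∂_2 = 5 ⇒ b_1 = 10 − 4 − 5 = 1; all invariant factors of ∂_2 are 1 so no torsion. So H_1 ≅ Z.
rank ∂_2 = 5, rank ∂_3 = 0 ⇒ b_2 = 5 − 5 − 0 = 0. So H_2 ≅ 0.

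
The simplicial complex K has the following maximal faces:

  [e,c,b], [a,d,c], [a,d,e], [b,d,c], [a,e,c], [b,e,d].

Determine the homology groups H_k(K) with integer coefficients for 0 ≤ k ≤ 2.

Order the vertices as a < b < c < d < e. Listing each simplex with vertices in this order, K has dimension 2 with simplices:

  0-simplices (5): a, b, c, d, e
  1-simplices (9): ac, ad, ae, bc, bd, be, cd, ce, de
  2-simplices (6): acd, ace, ade, bcd, bce, bde

so the chain groups are C_0 ≅ Z^5, C_1 ≅ Z^9, C_2 ≅ Z^6.

∂_1: C_1 → C_0 is given by ∂[p,q] = [q] − [p]. For instance
  ∂ae = e − a.
This gives a 5×9 integer matrix of rank 4; reducing to Smith normal form yields diagonal entries (1,1,1,1).

The boundary map ∂_2: C_2 → C_1 acts by ∂[p,q,r] = [q,r] − [p,r] + [p,q]. For instance
  ∂bde = de − be + bd,
  ∂ade = de − ae + ad.
The 9×6 boundary matrix has rank 5 and Smith normal form diag(1,1,1,1,1).

Now H_k = ker ∂_k / im ∂_{k+1}, so:

  H_0: rank C_0 − rank ∂_1 = 5 − 4 = 1, and the invariant factors of ∂_1 are all 1, so H_0 = Z.
  H_1: rank ker ∂_1 − rank ∂_2 = (9 − 4) − 5 = 0, and the invariant factors of ∂_2 are all 1, so H_1 = 0.
  H_2: rank ker ∂_2 − rank ∂_3 = (6 − 5) − 0 = 1, and there is no ∂_3, so H_2 = Z.

H_0 ≅ Z,  H_1 = 0,  H_2 ≅ Z.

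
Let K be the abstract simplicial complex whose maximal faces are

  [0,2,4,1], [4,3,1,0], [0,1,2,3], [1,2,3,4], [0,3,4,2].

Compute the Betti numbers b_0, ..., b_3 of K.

b_0 = 1, b_1 = 0, b_2 = 0, b_3 = 1.

Order the vertices as 0 < 1 < 2 < 3 < 4. Listing each simplex with vertices in this order, K has dimension 3 with simplices:

  0-simplices (5): [0], [1], [2], [3], [4]
  1-simplices (10): [0,1], [0,2], [0,3], [0,4], [1,2], [1,3], [1,4], [2,3], [2,4], [3,4]
  2-simplices (10): [0,1,2], [0,1,3], [0,1,4], [0,2,3], [0,2,4], [0,3,4], [1,2,3], [1,2,4], [1,3,4], [2,3,4]
  3-simplices (5): [0,1,2,3], [0,1,2,4], [0,1,3,4], [0,2,3,4], [1,2,3,4]

so the chain groups are C_0 ≅ Z^5, C_1 ≅ Z^10, C_2 ≅ Z^10, C_3 ≅ Z^5.

∂_1: C_1 → C_0 sends each edge [p,q] (with p < q) to q − p. For instance
  ∂[1,3] = [3] − [1].
The 5×10 boundary matrix has rank 4 and Smith normal form diag(1,1,1,1).

The boundary map ∂_2: C_2 → C_1 sends each 2-simplex [p,q,r] to [q,r] − [p,r] + [p,q]. For instance
  ∂[0,1,4] = [1,4] − [0,4] + [0,1],
  ∂[0,3,4] = [3,4] − [0,4] + [0,3].
This gives a 10×10 integer matrix of rank 6; reducing to Smith normal form yields diagonal entries (1,1,1,1,1,1).

∂_3: C_3 → C_2 sends each 3-simplex σ to the alternating sum Σ_i (−1)^i (σ with its i-th vertex removed). For instance
  ∂[0,1,2,4] = [1,2,4] − [0,2,4] + [0,1,4] − [0,1,2],
  ∂[0,1,3,4] = [1,3,4] − [0,3,4] + [0,1,4] − [0,1,3].
As a 10×5 matrix over Z this has rank 4, with invariant factors (1,1,1,1).

Computing H_k = (kernel of ∂_k) / (image of ∂_{k+1}):

  H_0: rank C_0 − rank ∂_1 = 5 − 4 = 1, and the invariant factors of ∂_1 are all 1, so H_0 ≅ Z.
  H_1: rank ker ∂_1 − rank ∂_2 = (10 − 4) − 6 = 0, and the invariant factors of ∂_2 are all 1, so H_1 ≅ 0.
  H_2: rank ker ∂_2 − rank ∂_3 = (10 − 6) − 4 = 0, and the invariant factors of ∂_3 are all 1, so H_2 ≅ 0.
  H_3: rank ker ∂_3 − rank ∂_4 = (5 − 4) − 0 = 1, and there is no ∂_4, so H_3 ≅ Z.

As a check, the Euler characteristic is 5 − 10 + 10 − 5 = 0, which agrees with 1 − 0 + 0 − 1 = 0.
(K is a triangulation of the 3-sphere S^3.)

Hence the Betti numbers are b_0 = 1, b_1 = 0, b_2 = 0, b_3 = 1.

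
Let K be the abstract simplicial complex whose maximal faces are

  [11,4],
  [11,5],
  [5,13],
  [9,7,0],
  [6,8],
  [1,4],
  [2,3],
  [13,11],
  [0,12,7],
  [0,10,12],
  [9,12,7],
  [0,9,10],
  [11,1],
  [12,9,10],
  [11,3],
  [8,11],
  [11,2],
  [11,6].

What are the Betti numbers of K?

b_0 = 2, b_1 = 4, b_2 = 1.

Fix the vertex order 0 < 1 < 2 < 3 < 4 < 5 < 6 < 7 < 8 < 9 < 10 < 11 < 12 < 13 and write every simplex with vertices in increasing order. Then dim K = 2 and the simplices of K are:

  0-simplices (14): [0], [1], [2], [3], [4], [5], [6], [7], [8], [9], [10], [11], [12], [13]
  1-simplices (21): (21 of them)
  2-simplices (6): [0,7,9], [0,7,12], [0,9,10], [0,10,12], [7,9,12], [9,10,12]

so the chain groups are C_0 ≅ Z^14, C_1 ≅ Z^21, C_2 ≅ Z^6.

Boundary ∂_1: C_1 → C_0 is given by ∂[p,q] = [q] − [p]. For instance
  ∂[8,11] = [11] − [8].
The 14×21 boundary matrix has rank 12 and Smith normal form diag(1,1,1,1,1,1,1,1,1,1,1,1).

Boundary ∂_2: C_2 → C_1 acts by ∂[p,q,r] = [q,r] − [p,r] + [p,q]. For instance
  ∂[7,9,12] = [9,12] − [7,12] + [7,9],
  ∂[9,10,12] = [10,12] − [9,12] + [9,10].
As a 21×6 matrix over Z this has rank 5, with invariant factors (1,1,1,1,1).

Reading off H_k = ker ∂_k / im ∂_{k+1}:

  H_0: rank C_0 − rank ∂_1 = 14 − 12 = 2, and the invariant factors of ∂_1 are all 1, so H_0 = Z^2.
  H_1: rank ker ∂_1 − rank ∂_2 = (21 − 12) − 5 = 4, and the invariant factors of ∂_2 are all 1, so H_1 = Z^4.
  H_2: rank ker ∂_2 − rank ∂_3 = (6 − 5) − 0 = 1, and there is no ∂_3, so H_2 = Z.

(K is a triangulation of the disjoint union of a wedge of 4 circles and the 2-sphere S^2.)

Hence the Betti numbers are b_0 = 2, b_1 = 4, b_2 = 1.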